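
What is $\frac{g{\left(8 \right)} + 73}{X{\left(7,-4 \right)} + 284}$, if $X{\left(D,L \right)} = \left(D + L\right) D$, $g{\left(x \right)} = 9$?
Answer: $\frac{82}{305} \approx 0.26885$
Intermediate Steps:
$X{\left(D,L \right)} = D \left(D + L\right)$
$\frac{g{\left(8 \right)} + 73}{X{\left(7,-4 \right)} + 284} = \frac{9 + 73}{7 \left(7 - 4\right) + 284} = \frac{82}{7 \cdot 3 + 284} = \frac{82}{21 + 284} = \frac{82}{305}$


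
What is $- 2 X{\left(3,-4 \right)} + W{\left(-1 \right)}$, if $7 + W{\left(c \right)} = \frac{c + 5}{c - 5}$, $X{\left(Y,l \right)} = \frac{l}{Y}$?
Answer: $-5$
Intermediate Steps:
$W{\left(c \right)} = -7 + \frac{5 + c}{-5 + c}$ ($W{\left(c \right)} = -7 + \frac{c + 5}{c - 5} = -7 + \frac{5 + c}{-5 + c}$)
$- 2 X{\left(3,-4 \right)} + W{\left(-1 \right)} = - 2 \left(- \frac{4}{3}\right) + \frac{2 \left(20 - -3\right)}{-5 - 1} = - 2 \left(\left(-4\right) \frac{1}{3}\right) + \frac{2 \left(20 + 3\right)}{-6} = \left(-2\right) \left(- \frac{4}{3}\right) + 2 \left(- \frac{1}{6}\right) 23 = \frac{8}{3} - \frac{23}{3} = -5$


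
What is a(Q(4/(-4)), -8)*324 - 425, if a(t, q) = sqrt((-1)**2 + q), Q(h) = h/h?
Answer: -425 + 324*I*sqrt(7) ≈ -425.0 + 857.22*I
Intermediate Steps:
Q(h) = 1
a(t, q) = sqrt(1 + q)
a(Q(4/(-4)), -8)*324 - 425 = sqrt(1 - 8)*324 - 425 = sqrt(-7)*324 - 425 = (I*sqrt(7))*324 - 425 = 324*I*sqrt(7) - 425 = -425 + 324*I*sqrt(7)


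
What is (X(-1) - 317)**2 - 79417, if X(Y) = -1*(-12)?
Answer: 13608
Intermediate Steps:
X(Y) = 12
(X(-1) - 317)**2 - 79417 = (12 - 317)**2 - 79417 = (-305)**2 - 79417 = 93025 - 79417 = 13608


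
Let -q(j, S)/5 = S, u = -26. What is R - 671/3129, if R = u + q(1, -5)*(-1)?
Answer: -160250/3129 ≈ -51.214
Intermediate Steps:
q(j, S) = -5*S
R = -51 (R = -26 - 5*(-5)*(-1) = -26 + 25*(-1) = -26 - 25 = -51)
R - 671/3129 = -51 - 671/3129 = -160250/3129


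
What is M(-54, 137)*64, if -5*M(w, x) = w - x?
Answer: 12224/5 ≈ 2444.8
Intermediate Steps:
M(w, x) = -w/5 + x/5 (M(w, x) = -(w - x)/5 = -w/5 + x/5)
M(-54, 137)*64 = (-⅕*(-54) + (⅕)*137)*64 = (54/5 + 137/5)*64 = (191/5)*64 = 12224/5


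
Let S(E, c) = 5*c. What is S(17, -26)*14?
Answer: -1820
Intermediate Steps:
S(17, -26)*14 = (5*(-26))*14 = -130*14 = -1820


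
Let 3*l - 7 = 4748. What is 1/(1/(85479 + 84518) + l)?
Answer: 169997/269445246 ≈ 0.00063092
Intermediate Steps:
l = 1585 (l = 7/3 + (⅓)*4748 = 7/3 + 4748/3 = 1585)
1/(1/(85479 + 84518) + l) = 1/(1/(85479 + 84518) + 1585) = 1/(1/169997 + 1585) = 1/(269445246/169997) = 169997/269445246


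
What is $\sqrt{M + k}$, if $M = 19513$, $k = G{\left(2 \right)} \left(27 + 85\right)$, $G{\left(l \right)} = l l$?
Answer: $\sqrt{19961} \approx 141.28$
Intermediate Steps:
$G{\left(l \right)} = l^{2}$
$k = 448$ ($k = 2^{2} \left(27 + 85\right) = 4 \cdot 112 = 448$)
$\sqrt{M + k} = \sqrt{19513 + 448} = \sqrt{19961}$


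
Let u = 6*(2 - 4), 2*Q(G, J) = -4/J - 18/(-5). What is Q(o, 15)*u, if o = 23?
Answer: -20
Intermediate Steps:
Q(G, J) = 9/5 - 2/J (Q(G, J) = (-4/J - 18/(-5))/2 = (-4/J - 18*(-⅕))/2 = (-4/J + 18/5)/2 = (18/5 - 4/J)/2 = 9/5 - 2/J)
u = -12 (u = 6*(-2) = -12)
Q(o, 15)*u = (9/5 - 2/15)*(-12) = (5/3)*(-12) = -20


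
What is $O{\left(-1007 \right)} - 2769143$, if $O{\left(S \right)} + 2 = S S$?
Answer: $-1755096$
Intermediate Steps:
$O{\left(S \right)} = -2 + S^{2}$ ($O{\left(S \right)} = -2 + S S = -2 + S^{2}$)
$O{\left(-1007 \right)} - 2769143 = \left(-2 + \left(-1007\right)^{2}\right) - 2769143 = \left(-2 + 1014049\right) - 2769143 = 1014047 - 2769143 = -1755096$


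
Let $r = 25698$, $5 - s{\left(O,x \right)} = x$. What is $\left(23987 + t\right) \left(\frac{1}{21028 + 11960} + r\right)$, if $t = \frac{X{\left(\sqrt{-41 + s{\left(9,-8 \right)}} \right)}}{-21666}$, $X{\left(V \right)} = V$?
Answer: $\frac{20334394566875}{32988} - \frac{847725625 i \sqrt{7}}{357359004} \approx 6.1642 \cdot 10^{8} - 6.2762 i$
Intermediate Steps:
$s{\left(O,x \right)} = 5 - x$
$t = - \frac{i \sqrt{7}}{10833}$ ($t = \frac{\sqrt{-41 + \left(5 - -8\right)}}{-21666} = \sqrt{-41 + \left(5 + 8\right)} \left(- \frac{1}{21666}\right) = \sqrt{-41 + 13} \left(- \frac{1}{21666}\right) = \sqrt{-28} \left(- \frac{1}{21666}\right) = 2 i \sqrt{7} \left(- \frac{1}{21666}\right) = - \frac{i \sqrt{7}}{10833} \approx - 0.00024423 i$)
$\left(23987 + t\right) \left(\frac{1}{21028 + 11960} + r\right) = \left(23987 - \frac{i \sqrt{7}}{10833}\right) \left(\frac{1}{21028 + 11960} + 25698\right) = \left(23987 - \frac{i \sqrt{7}}{10833}\right) \left(\frac{1}{32988} + 25698\right) = \left(23987 - \frac{i \sqrt{7}}{10833}\right) \frac{847725625}{32988} = \frac{20334394566875}{32988} - \frac{847725625 i \sqrt{7}}{357359004}$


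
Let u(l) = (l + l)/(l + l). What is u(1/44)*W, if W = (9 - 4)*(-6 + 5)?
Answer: -5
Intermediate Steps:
u(l) = 1 (u(l) = (2*l)/((2*l)) = (2*l)*(1/(2*l)) = 1)
W = -5 (W = 5*(-1) = -5)
u(1/44)*W = 1*(-5) = -5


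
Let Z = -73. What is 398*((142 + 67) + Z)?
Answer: 54128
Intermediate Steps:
398*((142 + 67) + Z) = 398*((142 + 67) - 73) = 398*(209 - 73) = 398*136 = 54128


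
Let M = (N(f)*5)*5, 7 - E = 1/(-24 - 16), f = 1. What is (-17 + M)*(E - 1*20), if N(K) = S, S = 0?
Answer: 8823/40 ≈ 220.57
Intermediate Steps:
N(K) = 0
E = 281/40 (E = 7 - 1/(-24 - 16) = 7 - 1/(-40) = 7 - 1*(-1/40) = 7 + 1/40 = 281/40 ≈ 7.0250)
M = 0 (M = (0*5)*5 = 0*5 = 0)
(-17 + M)*(E - 1*20) = (-17 + 0)*(281/40 - 1*20) = -17*(281/40 - 20) = -17*(-519/40) = 8823/40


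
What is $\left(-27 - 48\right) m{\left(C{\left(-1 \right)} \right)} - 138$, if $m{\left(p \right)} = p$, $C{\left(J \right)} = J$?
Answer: $-63$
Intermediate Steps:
$\left(-27 - 48\right) m{\left(C{\left(-1 \right)} \right)} - 138 = \left(-27 - 48\right) \left(-1\right) - 138 = \left(-75\right) \left(-1\right) - 138 = 75 - 138 = -63$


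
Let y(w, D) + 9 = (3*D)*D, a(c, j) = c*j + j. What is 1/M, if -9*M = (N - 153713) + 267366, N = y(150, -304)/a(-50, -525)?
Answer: -77175/974666888 ≈ -7.9181e-5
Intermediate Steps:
a(c, j) = j + c*j
y(w, D) = -9 + 3*D**2 (y(w, D) = -9 + (3*D)*D = -9 + 3*D**2)
N = 92413/8575 (N = (-9 + 3*(-304)**2)/((-525*(1 - 50))) = (-9 + 3*92416)/((-525*(-49))) = (-9 + 277248)/25725 = 277239*(1/25725) = 92413/8575 ≈ 10.777)
M = -974666888/77175 (M = -((92413/8575 - 153713) + 267366)/9 = -(-1317996562/8575 + 267366)/9 = -1/9*974666888/8575 = -974666888/77175 ≈ -12629.)
1/M = 1/(-974666888/77175) = -77175/974666888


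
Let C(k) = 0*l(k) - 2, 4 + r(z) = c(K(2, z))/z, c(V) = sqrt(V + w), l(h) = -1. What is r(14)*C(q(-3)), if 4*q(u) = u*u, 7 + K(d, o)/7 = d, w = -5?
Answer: 8 - 2*I*sqrt(10)/7 ≈ 8.0 - 0.90351*I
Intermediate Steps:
K(d, o) = -49 + 7*d
q(u) = u**2/4 (q(u) = (u*u)/4 = u**2/4)
c(V) = sqrt(-5 + V) (c(V) = sqrt(V - 5) = sqrt(-5 + V))
r(z) = -4 + 2*I*sqrt(10)/z (r(z) = -4 + sqrt(-5 + (-49 + 7*2))/z = -4 + sqrt(-5 + (-49 + 14))/z = -4 + sqrt(-5 - 35)/z = -4 + sqrt(-40)/z = -4 + (2*I*sqrt(10))/z = -4 + 2*I*sqrt(10)/z)
C(k) = -2 (C(k) = 0*(-1) - 2 = 0 - 2 = -2)
r(14)*C(q(-3)) = (-4 + 2*I*sqrt(10)/14)*(-2) = (-4 + 2*I*sqrt(10)*(1/14))*(-2) = (-4 + I*sqrt(10)/7)*(-2) = 8 - 2*I*sqrt(10)/7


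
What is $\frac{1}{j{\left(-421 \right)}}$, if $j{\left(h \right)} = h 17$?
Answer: $- \frac{1}{7157} \approx -0.00013972$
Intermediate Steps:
$j{\left(h \right)} = 17 h$
$\frac{1}{j{\left(-421 \right)}} = \frac{1}{17 \left(-421\right)} = \frac{1}{-7157} = - \frac{1}{7157}$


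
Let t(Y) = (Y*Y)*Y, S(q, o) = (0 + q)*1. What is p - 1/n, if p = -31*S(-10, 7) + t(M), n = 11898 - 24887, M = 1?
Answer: 4039580/12989 ≈ 311.00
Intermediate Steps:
S(q, o) = q (S(q, o) = q*1 = q)
t(Y) = Y³ (t(Y) = Y²*Y = Y³)
n = -12989
p = 311 (p = -31*(-10) + 1³ = 310 + 1 = 311)
p - 1/n = 311 - 1/(-12989) = 311 - 1*(-1/12989) = 311 + 1/12989 = 4039580/12989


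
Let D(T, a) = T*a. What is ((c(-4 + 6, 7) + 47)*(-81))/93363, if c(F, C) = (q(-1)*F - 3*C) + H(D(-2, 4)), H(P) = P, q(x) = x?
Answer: -432/31121 ≈ -0.013881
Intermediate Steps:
c(F, C) = -8 - F - 3*C (c(F, C) = (-F - 3*C) - 2*4 = (-F - 3*C) - 8 = -8 - F - 3*C)
((c(-4 + 6, 7) + 47)*(-81))/93363 = (((-8 - (-4 + 6) - 3*7) + 47)*(-81))/93363 = (((-8 - 1*2 - 21) + 47)*(-81))*(1/93363) = (((-8 - 2 - 21) + 47)*(-81))*(1/93363) = ((-31 + 47)*(-81))*(1/93363) = (16*(-81))*(1/93363) = -1296*1/93363 = -432/31121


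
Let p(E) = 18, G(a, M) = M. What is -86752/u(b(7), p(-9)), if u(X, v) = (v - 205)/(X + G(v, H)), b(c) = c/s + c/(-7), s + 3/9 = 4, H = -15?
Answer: -13446560/2057 ≈ -6537.0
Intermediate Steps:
s = 11/3 (s = -⅓ + 4 = 11/3 ≈ 3.6667)
b(c) = 10*c/77 (b(c) = c/(11/3) + c/(-7) = c*(3/11) + c*(-⅐) = 3*c/11 - c/7 = 10*c/77)
u(X, v) = (-205 + v)/(-15 + X) (u(X, v) = (v - 205)/(X - 15) = (-205 + v)/(-15 + X))
-86752/u(b(7), p(-9)) = -86752*(-15 + (10/77)*7)/(-205 + 18) = -86752/(-187/(-15 + 10/11)) = -86752/(-187/(-155/11)) = -86752/((-11/155*(-187))) = -86752/2057/155 = -86752*155/2057 = -13446560/2057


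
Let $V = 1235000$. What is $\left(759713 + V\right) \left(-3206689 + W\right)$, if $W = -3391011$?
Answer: $-13160517960100$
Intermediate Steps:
$\left(759713 + V\right) \left(-3206689 + W\right) = \left(759713 + 1235000\right) \left(-3206689 - 3391011\right) = 1994713 \left(-6597700\right) = -13160517960100$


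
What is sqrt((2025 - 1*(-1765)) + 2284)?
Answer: sqrt(6074) ≈ 77.936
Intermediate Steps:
sqrt((2025 - 1*(-1765)) + 2284) = sqrt((2025 + 1765) + 2284) = sqrt(3790 + 2284) = sqrt(6074)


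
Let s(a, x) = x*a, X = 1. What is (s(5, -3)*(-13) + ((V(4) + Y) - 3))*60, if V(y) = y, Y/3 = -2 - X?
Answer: 11220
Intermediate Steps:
s(a, x) = a*x
Y = -9 (Y = 3*(-2 - 1*1) = 3*(-2 - 1) = 3*(-3) = -9)
(s(5, -3)*(-13) + ((V(4) + Y) - 3))*60 = ((5*(-3))*(-13) + ((4 - 9) - 3))*60 = (-15*(-13) + (-5 - 3))*60 = (195 - 8)*60 = 187*60 = 11220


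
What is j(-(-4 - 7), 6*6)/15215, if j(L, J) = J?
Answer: 36/15215 ≈ 0.0023661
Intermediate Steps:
j(-(-4 - 7), 6*6)/15215 = (6*6)/15215 = 36*(1/15215) = 36/15215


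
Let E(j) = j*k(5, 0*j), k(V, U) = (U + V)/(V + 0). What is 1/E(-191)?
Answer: -1/191 ≈ -0.0052356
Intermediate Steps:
k(V, U) = (U + V)/V
E(j) = j (E(j) = j*((0*j + 5)/5) = j*((0 + 5)/5) = j*((⅕)*5) = j*1 = j)
1/E(-191) = 1/(-191) = -1/191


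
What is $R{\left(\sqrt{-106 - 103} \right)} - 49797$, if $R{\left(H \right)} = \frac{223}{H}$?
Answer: $-49797 - \frac{223 i \sqrt{209}}{209} \approx -49797.0 - 15.425 i$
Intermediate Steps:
$R{\left(\sqrt{-106 - 103} \right)} - 49797 = \frac{223}{\sqrt{-106 - 103}} - 49797 = \frac{223}{\sqrt{-209}} - 49797 = \frac{223}{i \sqrt{209}} - 49797 = 223 \left(- \frac{i \sqrt{209}}{209}\right) - 49797 = - \frac{223 i \sqrt{209}}{209} - 49797 = -49797 - \frac{223 i \sqrt{209}}{209}$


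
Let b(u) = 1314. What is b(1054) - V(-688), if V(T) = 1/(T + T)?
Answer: 1808065/1376 ≈ 1314.0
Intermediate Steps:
V(T) = 1/(2*T)
b(1054) - V(-688) = 1314 - 1/(2*(-688)) = 1314 - (-1)/(2*688) = 1314 - 1*(-1/1376) = 1314 + 1/1376 = 1808065/1376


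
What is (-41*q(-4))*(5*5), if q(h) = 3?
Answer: -3075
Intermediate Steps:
(-41*q(-4))*(5*5) = (-41*3)*(5*5) = -123*25 = -3075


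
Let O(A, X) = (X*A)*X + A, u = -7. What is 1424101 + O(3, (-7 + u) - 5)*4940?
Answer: 6788941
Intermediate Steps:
O(A, X) = A + A*X² (O(A, X) = (A*X)*X + A = A*X² + A = A + A*X²)
1424101 + O(3, (-7 + u) - 5)*4940 = 1424101 + (3*(1 + ((-7 - 7) - 5)²))*4940 = 1424101 + (3*(1 + (-14 - 5)²))*4940 = 1424101 + (3*(1 + (-19)²))*4940 = 1424101 + (3*(1 + 361))*4940 = 1424101 + (3*362)*4940 = 1424101 + 1086*4940 = 1424101 + 5364840 = 6788941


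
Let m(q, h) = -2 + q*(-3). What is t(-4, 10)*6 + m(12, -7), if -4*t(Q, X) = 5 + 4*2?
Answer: -115/2 ≈ -57.500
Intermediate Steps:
t(Q, X) = -13/4 (t(Q, X) = -(5 + 4*2)/4 = -(5 + 8)/4 = -1/4*13 = -13/4)
m(q, h) = -2 - 3*q
t(-4, 10)*6 + m(12, -7) = -13/4*6 + (-2 - 3*12) = -39/2 + (-2 - 36) = -39/2 - 38 = -115/2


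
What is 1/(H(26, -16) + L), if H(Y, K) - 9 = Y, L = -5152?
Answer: -1/5117 ≈ -0.00019543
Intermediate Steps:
H(Y, K) = 9 + Y
1/(H(26, -16) + L) = 1/((9 + 26) - 5152) = 1/(35 - 5152) = 1/(-5117) = -1/5117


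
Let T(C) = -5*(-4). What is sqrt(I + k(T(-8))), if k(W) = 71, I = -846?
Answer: 5*I*sqrt(31) ≈ 27.839*I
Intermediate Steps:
T(C) = 20
sqrt(I + k(T(-8))) = sqrt(-846 + 71) = sqrt(-775) = 5*I*sqrt(31)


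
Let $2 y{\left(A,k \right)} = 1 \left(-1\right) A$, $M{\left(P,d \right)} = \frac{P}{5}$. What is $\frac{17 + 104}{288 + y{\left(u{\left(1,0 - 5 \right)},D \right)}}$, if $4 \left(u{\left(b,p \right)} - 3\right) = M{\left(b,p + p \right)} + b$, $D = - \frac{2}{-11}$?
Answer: $\frac{2420}{5727} \approx 0.42256$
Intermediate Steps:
$D = \frac{2}{11}$ ($D = \left(-2\right) \left(- \frac{1}{11}\right) = \frac{2}{11} \approx 0.18182$)
$M{\left(P,d \right)} = \frac{P}{5}$ ($M{\left(P,d \right)} = P \frac{1}{5} = \frac{P}{5}$)
$u{\left(b,p \right)} = 3 + \frac{3 b}{10}$ ($u{\left(b,p \right)} = 3 + \frac{\frac{b}{5} + b}{4} = 3 + \frac{\frac{6}{5} b}{4} = 3 + \frac{3 b}{10}$)
$y{\left(A,k \right)} = - \frac{A}{2}$ ($y{\left(A,k \right)} = \frac{1 \left(-1\right) A}{2} = \frac{\left(-1\right) A}{2} = - \frac{A}{2}$)
$\frac{17 + 104}{288 + y{\left(u{\left(1,0 - 5 \right)},D \right)}} = \frac{17 + 104}{288 - \frac{3 + \frac{3}{10} \cdot 1}{2}} = \frac{121}{288 - \frac{3 + \frac{3}{10}}{2}} = \frac{121}{288 - \frac{33}{20}} = \frac{121}{\frac{5727}{20}} = 121 \cdot \frac{20}{5727} = \frac{2420}{5727}$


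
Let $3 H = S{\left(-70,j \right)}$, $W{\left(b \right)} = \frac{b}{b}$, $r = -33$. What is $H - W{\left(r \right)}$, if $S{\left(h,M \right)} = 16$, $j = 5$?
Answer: $\frac{13}{3} \approx 4.3333$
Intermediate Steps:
$W{\left(b \right)} = 1$
$H = \frac{16}{3}$ ($H = \frac{1}{3} \cdot 16 = \frac{16}{3} \approx 5.3333$)
$H - W{\left(r \right)} = \frac{16}{3} - 1 = \frac{13}{3}$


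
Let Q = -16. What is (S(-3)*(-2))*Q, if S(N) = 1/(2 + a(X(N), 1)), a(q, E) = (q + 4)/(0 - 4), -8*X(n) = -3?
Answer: 1024/29 ≈ 35.310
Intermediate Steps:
X(n) = 3/8 (X(n) = -⅛*(-3) = 3/8)
a(q, E) = -1 - q/4 (a(q, E) = (4 + q)/(-4) = (4 + q)*(-¼) = -1 - q/4)
S(N) = 32/29 (S(N) = 1/(2 + (-1 - ¼*3/8)) = 1/(2 + (-1 - 3/32)) = 1/(2 - 35/32) = 1/(29/32) = 32/29)
(S(-3)*(-2))*Q = ((32/29)*(-2))*(-16) = -64/29*(-16) = 1024/29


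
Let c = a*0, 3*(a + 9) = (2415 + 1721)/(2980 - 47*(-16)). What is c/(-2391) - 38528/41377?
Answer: -5504/5911 ≈ -0.93115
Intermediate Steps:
a = -24157/2799 (a = -9 + ((2415 + 1721)/(2980 - 47*(-16)))/3 = -9 + (4136/(2980 + 752))/3 = -9 + (4136/3732)/3 = -9 + (4136*(1/3732))/3 = -9 + (⅓)*(1034/933) = -9 + 1034/2799 = -24157/2799 ≈ -8.6306)
c = 0 (c = -24157/2799*0 = 0)
c/(-2391) - 38528/41377 = 0/(-2391) - 38528/41377 = 0*(-1/2391) - 38528*1/41377 = 0 - 5504/5911 = -5504/5911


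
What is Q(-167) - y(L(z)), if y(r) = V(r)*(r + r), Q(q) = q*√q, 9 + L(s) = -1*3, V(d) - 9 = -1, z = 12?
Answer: 192 - 167*I*√167 ≈ 192.0 - 2158.1*I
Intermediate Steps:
V(d) = 8 (V(d) = 9 - 1 = 8)
L(s) = -12 (L(s) = -9 - 1*3 = -9 - 3 = -12)
Q(q) = q^(3/2)
y(r) = 16*r (y(r) = 8*(r + r) = 8*(2*r) = 16*r)
Q(-167) - y(L(z)) = (-167)^(3/2) - 16*(-12) = -167*I*√167 - 1*(-192) = -167*I*√167 + 192 = 192 - 167*I*√167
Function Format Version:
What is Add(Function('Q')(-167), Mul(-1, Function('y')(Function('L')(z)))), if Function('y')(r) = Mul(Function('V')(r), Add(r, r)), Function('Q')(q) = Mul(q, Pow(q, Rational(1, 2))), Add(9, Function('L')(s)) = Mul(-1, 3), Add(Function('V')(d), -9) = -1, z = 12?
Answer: Add(192, Mul(-167, I, Pow(167, Rational(1, 2)))) ≈ Add(192.00, Mul(-2158.1, I))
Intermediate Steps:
Function('V')(d) = 8 (Function('V')(d) = Add(9, -1) = 8)
Function('L')(s) = -12 (Function('L')(s) = Add(-9, Mul(-1, 3)) = Add(-9, -3) = -12)
Function('Q')(q) = Pow(q, Rational(3, 2))
Function('y')(r) = Mul(16, r) (Function('y')(r) = Mul(8, Add(r, r)) = Mul(8, Mul(2, r)) = Mul(16, r))
Add(Function('Q')(-167), Mul(-1, Function('y')(Function('L')(z)))) = Add(Pow(-167, Rational(3, 2)), Mul(-1, Mul(16, -12))) = Add(Mul(-167, I, Pow(167, Rational(1, 2))), Mul(-1, -192)) = Add(Mul(-167, I, Pow(167, Rational(1, 2))), 192) = Add(192, Mul(-167, I, Pow(167, Rational(1, 2))))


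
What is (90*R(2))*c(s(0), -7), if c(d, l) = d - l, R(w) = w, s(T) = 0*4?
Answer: 1260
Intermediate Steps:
s(T) = 0
(90*R(2))*c(s(0), -7) = (90*2)*(0 - 1*(-7)) = 180*(0 + 7) = 180*7 = 1260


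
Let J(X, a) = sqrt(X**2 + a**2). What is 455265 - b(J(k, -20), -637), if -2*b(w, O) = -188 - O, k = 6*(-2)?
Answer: 910979/2 ≈ 4.5549e+5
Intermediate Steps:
k = -12
b(w, O) = 94 + O/2 (b(w, O) = -(-188 - O)/2 = 94 + O/2)
455265 - b(J(k, -20), -637) = 455265 - (94 + (1/2)*(-637)) = 455265 - (94 - 637/2) = 455265 - 1*(-449/2) = 455265 + 449/2 = 910979/2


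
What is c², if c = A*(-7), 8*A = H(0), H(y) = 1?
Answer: 49/64 ≈ 0.76563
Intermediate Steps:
A = ⅛ (A = (⅛)*1 = ⅛ ≈ 0.12500)
c = -7/8 (c = (⅛)*(-7) = -7/8 ≈ -0.87500)
c² = (-7/8)² = 49/64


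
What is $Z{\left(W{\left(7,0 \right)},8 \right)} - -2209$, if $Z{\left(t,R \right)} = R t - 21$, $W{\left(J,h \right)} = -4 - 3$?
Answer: $2132$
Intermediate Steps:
$W{\left(J,h \right)} = -7$
$Z{\left(t,R \right)} = -21 + R t$
$Z{\left(W{\left(7,0 \right)},8 \right)} - -2209 = \left(-21 + 8 \left(-7\right)\right) - -2209 = \left(-21 - 56\right) + 2209 = -77 + 2209 = 2132$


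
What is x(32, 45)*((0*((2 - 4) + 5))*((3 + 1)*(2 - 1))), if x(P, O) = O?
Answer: 0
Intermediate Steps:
x(32, 45)*((0*((2 - 4) + 5))*((3 + 1)*(2 - 1))) = 45*((0*((2 - 4) + 5))*((3 + 1)*(2 - 1))) = 45*((0*(-2 + 5))*(4*1)) = 45*((0*3)*4) = 45*(0*4) = 45*0 = 0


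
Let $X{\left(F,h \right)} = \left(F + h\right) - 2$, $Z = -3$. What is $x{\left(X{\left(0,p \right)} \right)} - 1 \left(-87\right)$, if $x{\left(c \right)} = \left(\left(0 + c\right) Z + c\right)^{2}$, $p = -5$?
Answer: $283$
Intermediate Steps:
$X{\left(F,h \right)} = -2 + F + h$
$x{\left(c \right)} = 4 c^{2}$ ($x{\left(c \right)} = \left(\left(0 + c\right) \left(-3\right) + c\right)^{2} = \left(c \left(-3\right) + c\right)^{2} = \left(- 3 c + c\right)^{2} = \left(- 2 c\right)^{2} = 4 c^{2}$)
$x{\left(X{\left(0,p \right)} \right)} - 1 \left(-87\right) = 4 \left(-2 + 0 - 5\right)^{2} - 1 \left(-87\right) = 4 \left(-7\right)^{2} - -87 = 4 \cdot 49 + 87 = 196 + 87 = 283$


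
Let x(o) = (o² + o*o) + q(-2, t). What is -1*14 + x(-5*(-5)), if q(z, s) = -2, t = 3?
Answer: 1234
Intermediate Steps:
x(o) = -2 + 2*o² (x(o) = (o² + o*o) - 2 = (o² + o²) - 2 = 2*o² - 2 = -2 + 2*o²)
-1*14 + x(-5*(-5)) = -1*14 + (-2 + 2*(-5*(-5))²) = -14 + (-2 + 2*25²) = -14 + (-2 + 2*625) = -14 + (-2 + 1250) = -14 + 1248 = 1234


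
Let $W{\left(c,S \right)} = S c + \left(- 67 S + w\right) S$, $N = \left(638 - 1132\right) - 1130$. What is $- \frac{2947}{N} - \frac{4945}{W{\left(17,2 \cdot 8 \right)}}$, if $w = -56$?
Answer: $\frac{1078867}{515504} \approx 2.0928$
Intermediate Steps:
$N = -1624$ ($N = -494 - 1130 = -1624$)
$W{\left(c,S \right)} = S c + S \left(-56 - 67 S\right)$ ($W{\left(c,S \right)} = S c + \left(- 67 S - 56\right) S = S c + \left(-56 - 67 S\right) S = S c + S \left(-56 - 67 S\right)$)
$- \frac{2947}{N} - \frac{4945}{W{\left(17,2 \cdot 8 \right)}} = - \frac{2947}{-1624} - \frac{4945}{2 \cdot 8 \left(-56 + 17 - 67 \cdot 2 \cdot 8\right)} = \left(-2947\right) \left(- \frac{1}{1624}\right) - \frac{4945}{16 \left(-56 + 17 - 1072\right)} = \frac{421}{232} - \frac{4945}{16 \left(-56 + 17 - 1072\right)} = \frac{421}{232} - \frac{4945}{16 \left(-1111\right)} = \frac{421}{232} - \frac{4945}{-17776} = \frac{421}{232} - - \frac{4945}{17776} = \frac{421}{232} + \frac{4945}{17776} = \frac{1078867}{515504}$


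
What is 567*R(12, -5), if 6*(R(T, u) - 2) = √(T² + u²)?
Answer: 4725/2 ≈ 2362.5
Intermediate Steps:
R(T, u) = 2 + √(T² + u²)/6
567*R(12, -5) = 567*(2 + √(12² + (-5)²)/6) = 567*(2 + √(144 + 25)/6) = 567*(2 + √169/6) = 567*(2 + (⅙)*13) = 567*(2 + 13/6) = 567*(25/6) = 4725/2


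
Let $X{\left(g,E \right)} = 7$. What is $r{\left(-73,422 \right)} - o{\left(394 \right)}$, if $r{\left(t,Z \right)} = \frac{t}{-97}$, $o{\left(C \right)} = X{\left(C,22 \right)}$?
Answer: $- \frac{606}{97} \approx -6.2474$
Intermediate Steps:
$o{\left(C \right)} = 7$
$r{\left(t,Z \right)} = - \frac{t}{97}$ ($r{\left(t,Z \right)} = t \left(- \frac{1}{97}\right) = - \frac{t}{97}$)
$r{\left(-73,422 \right)} - o{\left(394 \right)} = \left(- \frac{1}{97}\right) \left(-73\right) - 7 = \frac{73}{97} - 7 = - \frac{606}{97}$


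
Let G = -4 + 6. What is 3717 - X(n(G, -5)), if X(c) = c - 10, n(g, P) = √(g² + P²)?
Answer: 3727 - √29 ≈ 3721.6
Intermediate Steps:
G = 2
n(g, P) = √(P² + g²)
X(c) = -10 + c
3717 - X(n(G, -5)) = 3717 - (-10 + √((-5)² + 2²)) = 3717 - (-10 + √(25 + 4)) = 3717 - (-10 + √29) = 3717 + (10 - √29) = 3727 - √29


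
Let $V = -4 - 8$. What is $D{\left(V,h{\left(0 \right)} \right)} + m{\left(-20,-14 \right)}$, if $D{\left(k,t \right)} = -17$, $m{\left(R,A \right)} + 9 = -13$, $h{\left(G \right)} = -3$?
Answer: $-39$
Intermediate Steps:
$m{\left(R,A \right)} = -22$ ($m{\left(R,A \right)} = -9 - 13 = -22$)
$V = -12$
$D{\left(V,h{\left(0 \right)} \right)} + m{\left(-20,-14 \right)} = -17 - 22 = -39$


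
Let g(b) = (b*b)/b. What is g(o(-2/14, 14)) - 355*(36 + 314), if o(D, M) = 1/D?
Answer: -124257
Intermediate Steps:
g(b) = b (g(b) = b**2/b = b)
g(o(-2/14, 14)) - 355*(36 + 314) = 1/(-2/14) - 355*(36 + 314) = 1/(-2*1/14) - 355*350 = 1/(-1/7) - 1*124250 = -7 - 124250 = -124257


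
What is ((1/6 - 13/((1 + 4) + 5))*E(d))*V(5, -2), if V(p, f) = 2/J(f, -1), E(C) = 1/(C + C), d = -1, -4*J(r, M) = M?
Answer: 68/15 ≈ 4.5333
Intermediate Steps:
J(r, M) = -M/4
E(C) = 1/(2*C)
V(p, f) = 8 (V(p, f) = 2/((-¼*(-1))) = 2/(¼) = 2*4 = 8)
((1/6 - 13/((1 + 4) + 5))*E(d))*V(5, -2) = ((1/6 - 13/((1 + 4) + 5))*((½)/(-1)))*8 = ((1*(⅙) - 13/(5 + 5))*((½)*(-1)))*8 = ((⅙ - 13/10)*(-½))*8 = -17/15*(-½)*8 = (17/30)*8 = 68/15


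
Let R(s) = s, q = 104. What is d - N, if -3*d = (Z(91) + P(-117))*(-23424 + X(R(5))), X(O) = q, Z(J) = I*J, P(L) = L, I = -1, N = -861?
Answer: -4847977/3 ≈ -1.6160e+6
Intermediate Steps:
Z(J) = -J
X(O) = 104
d = -4850560/3 (d = -(-1*91 - 117)*(-23424 + 104)/3 = -(-91 - 117)*(-23320)/3 = -(-208)*(-23320)/3 = -⅓*4850560 = -4850560/3 ≈ -1.6169e+6)
d - N = -4850560/3 - 1*(-861) = -4850560/3 + 861 = -4847977/3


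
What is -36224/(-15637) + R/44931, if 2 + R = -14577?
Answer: 1399608721/702586047 ≈ 1.9921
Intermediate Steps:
R = -14579 (R = -2 - 14577 = -14579)
-36224/(-15637) + R/44931 = -36224/(-15637) - 14579/44931 = -36224*(-1/15637) - 14579*1/44931 = 36224/15637 - 14579/44931 = 1399608721/702586047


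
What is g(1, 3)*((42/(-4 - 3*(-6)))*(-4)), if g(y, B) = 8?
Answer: -96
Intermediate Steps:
g(1, 3)*((42/(-4 - 3*(-6)))*(-4)) = 8*((42/(-4 - 3*(-6)))*(-4)) = 8*((42/(-4 + 18))*(-4)) = 8*((42/14)*(-4)) = 8*(((1/14)*42)*(-4)) = 8*(3*(-4)) = 8*(-12) = -96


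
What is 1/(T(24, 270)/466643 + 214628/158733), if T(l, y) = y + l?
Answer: 74071643319/100201321306 ≈ 0.73923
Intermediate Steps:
T(l, y) = l + y
1/(T(24, 270)/466643 + 214628/158733) = 1/((24 + 270)/466643 + 214628/158733) = 1/(294*(1/466643) + 214628*(1/158733)) = 1/(294/466643 + 214628/158733) = 1/(100201321306/74071643319) = 74071643319/100201321306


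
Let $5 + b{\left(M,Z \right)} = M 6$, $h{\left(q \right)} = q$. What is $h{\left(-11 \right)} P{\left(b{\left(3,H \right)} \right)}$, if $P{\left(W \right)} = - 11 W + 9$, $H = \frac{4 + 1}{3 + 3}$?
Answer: $1474$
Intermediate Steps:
$H = \frac{5}{6} \approx 0.83333$
$b{\left(M,Z \right)} = -5 + 6 M$ ($b{\left(M,Z \right)} = -5 + M 6 = -5 + 6 M$)
$P{\left(W \right)} = 9 - 11 W$
$h{\left(-11 \right)} P{\left(b{\left(3,H \right)} \right)} = - 11 \left(9 - 11 \left(-5 + 6 \cdot 3\right)\right) = - 11 \left(9 - 11 \left(-5 + 18\right)\right) = - 11 \left(9 - 143\right) = \left(-11\right) \left(-134\right) = 1474$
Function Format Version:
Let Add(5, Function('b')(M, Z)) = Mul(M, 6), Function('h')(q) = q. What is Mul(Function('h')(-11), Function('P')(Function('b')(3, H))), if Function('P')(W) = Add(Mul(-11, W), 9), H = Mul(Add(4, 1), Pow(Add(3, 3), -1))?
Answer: 1474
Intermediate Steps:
H = Rational(5, 6) (H = Mul(5, Pow(6, -1)) = Mul(5, Rational(1, 6)) = Rational(5, 6) ≈ 0.83333)
Function('b')(M, Z) = Add(-5, Mul(6, M)) (Function('b')(M, Z) = Add(-5, Mul(M, 6)) = Add(-5, Mul(6, M)))
Function('P')(W) = Add(9, Mul(-11, W))
Mul(Function('h')(-11), Function('P')(Function('b')(3, H))) = Mul(-11, Add(9, Mul(-11, Add(-5, Mul(6, 3))))) = Mul(-11, Add(9, Mul(-11, Add(-5, 18)))) = Mul(-11, Add(9, Mul(-11, 13))) = Mul(-11, Add(9, -143)) = Mul(-11, -134) = 1474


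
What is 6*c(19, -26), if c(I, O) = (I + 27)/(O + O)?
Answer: -69/13 ≈ -5.3077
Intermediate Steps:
c(I, O) = (27 + I)/(2*O) (c(I, O) = (27 + I)/((2*O)) = (27 + I)*(1/(2*O)) = (27 + I)/(2*O))
6*c(19, -26) = 6*((1/2)*(27 + 19)/(-26)) = 6*((1/2)*(-1/26)*46) = 6*(-23/26) = -69/13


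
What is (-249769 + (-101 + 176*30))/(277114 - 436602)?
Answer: 122295/79744 ≈ 1.5336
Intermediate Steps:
(-249769 + (-101 + 176*30))/(277114 - 436602) = (-249769 + (-101 + 5280))/(-159488) = (-249769 + 5179)*(-1/159488) = -244590*(-1/159488) = 122295/79744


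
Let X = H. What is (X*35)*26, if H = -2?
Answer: -1820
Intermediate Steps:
X = -2
(X*35)*26 = -2*35*26 = -70*26 = -1820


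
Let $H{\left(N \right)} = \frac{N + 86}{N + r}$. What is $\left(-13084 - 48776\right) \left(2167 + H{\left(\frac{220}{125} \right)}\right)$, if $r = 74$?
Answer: $- \frac{127013797560}{947} \approx -1.3412 \cdot 10^{8}$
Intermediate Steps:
$H{\left(N \right)} = \frac{86 + N}{74 + N}$ ($H{\left(N \right)} = \frac{N + 86}{N + 74} = \frac{86 + N}{74 + N}$)
$\left(-13084 - 48776\right) \left(2167 + H{\left(\frac{220}{125} \right)}\right) = \left(-13084 - 48776\right) \left(2167 + \frac{86 + \frac{220}{125}}{74 + \frac{220}{125}}\right) = - 61860 \left(2167 + \frac{86 + 220 \cdot \frac{1}{125}}{74 + 220 \cdot \frac{1}{125}}\right) = - 61860 \left(2167 + \frac{86 + \frac{44}{25}}{74 + \frac{44}{25}}\right) = - 61860 \left(2167 + \frac{1}{\frac{1894}{25}} \cdot \frac{2194}{25}\right) = - 61860 \left(2167 + \frac{25}{1894} \cdot \frac{2194}{25}\right) = - 61860 \left(2167 + \frac{1097}{947}\right) = \left(-61860\right) \frac{2053246}{947} = - \frac{127013797560}{947}$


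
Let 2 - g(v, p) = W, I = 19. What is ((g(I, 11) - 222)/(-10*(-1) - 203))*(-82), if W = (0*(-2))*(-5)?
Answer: -18040/193 ≈ -93.471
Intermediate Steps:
W = 0 (W = 0*(-5) = 0)
g(v, p) = 2 (g(v, p) = 2 - 1*0 = 2 + 0 = 2)
((g(I, 11) - 222)/(-10*(-1) - 203))*(-82) = ((2 - 222)/(-10*(-1) - 203))*(-82) = -220/(10 - 203)*(-82) = -220/(-193)*(-82) = -220*(-1/193)*(-82) = (220/193)*(-82) = -18040/193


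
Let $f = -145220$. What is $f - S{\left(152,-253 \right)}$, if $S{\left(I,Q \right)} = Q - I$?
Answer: $-144815$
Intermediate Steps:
$f - S{\left(152,-253 \right)} = -145220 - \left(-253 - 152\right) = -145220 - -405 = -145220 + 405 = -144815$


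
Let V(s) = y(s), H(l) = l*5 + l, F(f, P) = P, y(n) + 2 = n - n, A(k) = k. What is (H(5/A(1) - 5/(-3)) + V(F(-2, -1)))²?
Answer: 1444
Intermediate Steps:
y(n) = -2 (y(n) = -2 + (n - n) = -2 + 0 = -2)
H(l) = 6*l (H(l) = 5*l + l = 6*l)
V(s) = -2
(H(5/A(1) - 5/(-3)) + V(F(-2, -1)))² = (6*(5/1 - 5/(-3)) - 2)² = (6*(5*1 - 5*(-⅓)) - 2)² = (6*(5 + 5/3) - 2)² = (6*(20/3) - 2)² = (40 - 2)² = 38² = 1444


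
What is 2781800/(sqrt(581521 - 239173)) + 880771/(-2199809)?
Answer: -880771/2199809 + 1390900*sqrt(85587)/85587 ≈ 4754.0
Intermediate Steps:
2781800/(sqrt(581521 - 239173)) + 880771/(-2199809) = 2781800/(sqrt(342348)) + 880771*(-1/2199809) = 2781800/((2*sqrt(85587))) - 880771/2199809 = 2781800*(sqrt(85587)/171174) - 880771/2199809 = 1390900*sqrt(85587)/85587 - 880771/2199809 = -880771/2199809 + 1390900*sqrt(85587)/85587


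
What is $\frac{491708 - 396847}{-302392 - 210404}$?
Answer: $- \frac{94861}{512796} \approx -0.18499$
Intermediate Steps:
$\frac{491708 - 396847}{-302392 - 210404} = \frac{491708 - 396847}{-512796} = \left(491708 - 396847\right) \left(- \frac{1}{512796}\right) = 94861 \left(- \frac{1}{512796}\right) = - \frac{94861}{512796}$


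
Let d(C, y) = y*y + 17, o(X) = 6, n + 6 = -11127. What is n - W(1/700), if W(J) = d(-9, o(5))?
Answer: -11186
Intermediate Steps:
n = -11133 (n = -6 - 11127 = -11133)
d(C, y) = 17 + y**2 (d(C, y) = y**2 + 17 = 17 + y**2)
W(J) = 53 (W(J) = 17 + 6**2 = 17 + 36 = 53)
n - W(1/700) = -11133 - 1*53 = -11133 - 53 = -11186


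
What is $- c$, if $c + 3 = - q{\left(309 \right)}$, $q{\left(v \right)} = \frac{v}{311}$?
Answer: $\frac{1242}{311} \approx 3.9936$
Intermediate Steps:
$q{\left(v \right)} = \frac{v}{311}$ ($q{\left(v \right)} = v \frac{1}{311} = \frac{v}{311}$)
$c = - \frac{1242}{311}$ ($c = -3 - \frac{1}{311} \cdot 309 = -3 - \frac{309}{311} = - \frac{1242}{311} \approx -3.9936$)
$- c = \left(-1\right) \left(- \frac{1242}{311}\right) = \frac{1242}{311}$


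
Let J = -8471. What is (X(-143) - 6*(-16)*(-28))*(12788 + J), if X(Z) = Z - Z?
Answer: -11604096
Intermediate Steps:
X(Z) = 0
(X(-143) - 6*(-16)*(-28))*(12788 + J) = (0 - 6*(-16)*(-28))*(12788 - 8471) = (0 + 96*(-28))*4317 = (0 - 2688)*4317 = -2688*4317 = -11604096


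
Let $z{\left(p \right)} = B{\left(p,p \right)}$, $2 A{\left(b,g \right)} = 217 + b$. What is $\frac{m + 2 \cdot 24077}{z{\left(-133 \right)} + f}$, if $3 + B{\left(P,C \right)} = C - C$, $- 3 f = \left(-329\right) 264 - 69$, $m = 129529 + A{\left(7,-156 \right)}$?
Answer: $\frac{177795}{28972} \approx 6.1368$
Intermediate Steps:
$A{\left(b,g \right)} = \frac{217}{2} + \frac{b}{2}$ ($A{\left(b,g \right)} = \frac{217 + b}{2} = \frac{217}{2} + \frac{b}{2}$)
$m = 129641$ ($m = 129529 + \left(\frac{217}{2} + \frac{1}{2} \cdot 7\right) = 129529 + \left(\frac{217}{2} + \frac{7}{2}\right) = 129529 + 112 = 129641$)
$f = 28975$ ($f = - \frac{\left(-329\right) 264 - 69}{3} = - \frac{-86856 - 69}{3} = \left(- \frac{1}{3}\right) \left(-86925\right) = 28975$)
$B{\left(P,C \right)} = -3$ ($B{\left(P,C \right)} = -3 + \left(C - C\right) = -3 + 0 = -3$)
$z{\left(p \right)} = -3$
$\frac{m + 2 \cdot 24077}{z{\left(-133 \right)} + f} = \frac{129641 + 2 \cdot 24077}{-3 + 28975} = \frac{129641 + 48154}{28972} = 177795 \cdot \frac{1}{28972} = \frac{177795}{28972}$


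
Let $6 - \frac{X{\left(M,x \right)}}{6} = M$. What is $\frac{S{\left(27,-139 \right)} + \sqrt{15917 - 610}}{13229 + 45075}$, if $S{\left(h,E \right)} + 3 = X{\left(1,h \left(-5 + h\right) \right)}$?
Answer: $\frac{27}{58304} + \frac{\sqrt{15307}}{58304} \approx 0.0025851$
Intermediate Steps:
$X{\left(M,x \right)} = 36 - 6 M$
$S{\left(h,E \right)} = 27$ ($S{\left(h,E \right)} = -3 + \left(36 - 6\right) = -3 + 30 = 27$)
$\frac{S{\left(27,-139 \right)} + \sqrt{15917 - 610}}{13229 + 45075} = \frac{27 + \sqrt{15917 - 610}}{13229 + 45075} = \frac{27 + \sqrt{15307}}{58304} = \left(27 + \sqrt{15307}\right) \frac{1}{58304} = \frac{27}{58304} + \frac{\sqrt{15307}}{58304}$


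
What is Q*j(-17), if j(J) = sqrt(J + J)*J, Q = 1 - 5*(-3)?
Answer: -272*I*sqrt(34) ≈ -1586.0*I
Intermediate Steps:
Q = 16 (Q = 1 + 15 = 16)
j(J) = sqrt(2)*J**(3/2) (j(J) = sqrt(2*J)*J = (sqrt(2)*sqrt(J))*J = sqrt(2)*J**(3/2))
Q*j(-17) = 16*(sqrt(2)*(-17)**(3/2)) = 16*(sqrt(2)*(-17*I*sqrt(17))) = 16*(-17*I*sqrt(34)) = -272*I*sqrt(34)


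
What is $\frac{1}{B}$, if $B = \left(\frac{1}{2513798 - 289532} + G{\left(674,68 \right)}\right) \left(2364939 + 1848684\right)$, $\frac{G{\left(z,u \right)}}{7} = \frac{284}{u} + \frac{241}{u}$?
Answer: $\frac{25208348}{5740483802881669} \approx 4.3913 \cdot 10^{-9}$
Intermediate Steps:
$G{\left(z,u \right)} = \frac{3675}{u}$ ($G{\left(z,u \right)} = 7 \left(\frac{284}{u} + \frac{241}{u}\right) = 7 \frac{525}{u} = \frac{3675}{u}$)
$B = \frac{5740483802881669}{25208348}$ ($B = \left(\frac{1}{2513798 - 289532} + \frac{3675}{68}\right) \left(2364939 + 1848684\right) = \left(\frac{1}{2224266} + 3675 \cdot \frac{1}{68}\right) 4213623 = \left(\frac{1}{2224266} + \frac{3675}{68}\right) 4213623 = \frac{4087088809}{75625044} \cdot 4213623 = \frac{5740483802881669}{25208348} \approx 2.2772 \cdot 10^{8}$)
$\frac{1}{B} = \frac{1}{\frac{5740483802881669}{25208348}} = \frac{25208348}{5740483802881669}$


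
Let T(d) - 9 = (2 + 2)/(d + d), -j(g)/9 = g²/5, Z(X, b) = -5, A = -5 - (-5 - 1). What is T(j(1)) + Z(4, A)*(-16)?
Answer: 791/9 ≈ 87.889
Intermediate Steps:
A = 1 (A = -5 - 1*(-6) = -5 + 6 = 1)
j(g) = -9*g²/5
T(d) = 9 + 2/d (T(d) = 9 + (2 + 2)/(d + d) = 9 + 4/((2*d)) = 9 + 4*(1/(2*d)) = 9 + 2/d)
T(j(1)) + Z(4, A)*(-16) = (9 + 2/((-9/5*1²))) - 5*(-16) = (9 + 2/((-9/5*1))) + 80 = (9 + 2/(-9/5)) + 80 = (9 + 2*(-5/9)) + 80 = (9 - 10/9) + 80 = 71/9 + 80 = 791/9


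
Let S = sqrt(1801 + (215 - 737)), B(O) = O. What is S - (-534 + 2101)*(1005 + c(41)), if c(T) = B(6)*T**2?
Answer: -17379597 + sqrt(1279) ≈ -1.7380e+7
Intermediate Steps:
S = sqrt(1279) (S = sqrt(1801 - 522) = sqrt(1279) ≈ 35.763)
c(T) = 6*T**2
S - (-534 + 2101)*(1005 + c(41)) = sqrt(1279) - (-534 + 2101)*(1005 + 6*41**2) = sqrt(1279) - 1567*(1005 + 6*1681) = sqrt(1279) - 1567*(1005 + 10086) = sqrt(1279) - 1567*11091 = sqrt(1279) - 1*17379597 = sqrt(1279) - 17379597 = -17379597 + sqrt(1279)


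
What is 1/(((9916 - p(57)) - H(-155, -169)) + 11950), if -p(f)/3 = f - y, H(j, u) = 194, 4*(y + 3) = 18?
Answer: 2/43677 ≈ 4.5791e-5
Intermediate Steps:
y = 3/2 (y = -3 + (1/4)*18 = -3 + 9/2 = 3/2 ≈ 1.5000)
p(f) = 9/2 - 3*f (p(f) = -3*(f - 1*3/2) = -3*(f - 3/2) = -3*(-3/2 + f) = 9/2 - 3*f)
1/(((9916 - p(57)) - H(-155, -169)) + 11950) = 1/(((9916 - (9/2 - 3*57)) - 1*194) + 11950) = 1/(((9916 - (9/2 - 171)) - 194) + 11950) = 1/(((9916 - 1*(-333/2)) - 194) + 11950) = 1/(((9916 + 333/2) - 194) + 11950) = 1/((20165/2 - 194) + 11950) = 1/(19777/2 + 11950) = 1/(43677/2) = 2/43677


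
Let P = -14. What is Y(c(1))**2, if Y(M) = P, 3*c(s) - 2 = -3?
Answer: 196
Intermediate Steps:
c(s) = -1/3 (c(s) = 2/3 + (1/3)*(-3) = 2/3 - 1 = -1/3)
Y(M) = -14
Y(c(1))**2 = (-14)**2 = 196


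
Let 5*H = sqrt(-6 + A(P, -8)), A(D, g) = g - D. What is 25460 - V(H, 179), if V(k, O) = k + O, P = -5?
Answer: 25281 - 3*I/5 ≈ 25281.0 - 0.6*I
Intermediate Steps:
H = 3*I/5 (H = sqrt(-6 + (-8 - 1*(-5)))/5 = sqrt(-6 + (-8 + 5))/5 = sqrt(-6 - 3)/5 = sqrt(-9)/5 = (3*I)/5 = 3*I/5 ≈ 0.6*I)
V(k, O) = O + k
25460 - V(H, 179) = 25460 - (179 + 3*I/5) = 25460 + (-179 - 3*I/5) = 25281 - 3*I/5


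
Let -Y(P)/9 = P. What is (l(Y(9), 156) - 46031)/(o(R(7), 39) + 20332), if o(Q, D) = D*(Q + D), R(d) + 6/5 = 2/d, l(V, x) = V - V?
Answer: -1611085/763607 ≈ -2.1098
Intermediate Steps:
Y(P) = -9*P
l(V, x) = 0
R(d) = -6/5 + 2/d
o(Q, D) = D*(D + Q)
(l(Y(9), 156) - 46031)/(o(R(7), 39) + 20332) = (0 - 46031)/(39*(39 + (-6/5 + 2/7)) + 20332) = -46031/(39*(39 + (-6/5 + 2*(⅐))) + 20332) = -46031/(39*(39 + (-6/5 + 2/7)) + 20332) = -46031/(39*(39 - 32/35) + 20332) = -46031/(39*(1333/35) + 20332) = -46031/(51987/35 + 20332) = -46031/763607/35 = -46031*35/763607 = -1611085/763607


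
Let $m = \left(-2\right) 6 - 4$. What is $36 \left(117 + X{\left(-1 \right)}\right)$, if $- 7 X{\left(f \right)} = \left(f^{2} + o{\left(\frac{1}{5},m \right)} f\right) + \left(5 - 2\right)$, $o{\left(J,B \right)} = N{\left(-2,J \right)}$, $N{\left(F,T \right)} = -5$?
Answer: $\frac{29160}{7} \approx 4165.7$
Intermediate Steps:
$m = -16$ ($m = -12 - 4 = -16$)
$o{\left(J,B \right)} = -5$
$X{\left(f \right)} = - \frac{3}{7} - \frac{f^{2}}{7} + \frac{5 f}{7}$ ($X{\left(f \right)} = - \frac{\left(f^{2} - 5 f\right) + \left(5 - 2\right)}{7} = - \frac{\left(f^{2} - 5 f\right) + 3}{7} = - \frac{3 + f^{2} - 5 f}{7} = - \frac{3}{7} - \frac{f^{2}}{7} + \frac{5 f}{7}$)
$36 \left(117 + X{\left(-1 \right)}\right) = 36 \left(117 - \left(\frac{8}{7} + \frac{1}{7}\right)\right) = 36 \left(117 - \frac{9}{7}\right) = 36 \cdot \frac{810}{7} = \frac{29160}{7}$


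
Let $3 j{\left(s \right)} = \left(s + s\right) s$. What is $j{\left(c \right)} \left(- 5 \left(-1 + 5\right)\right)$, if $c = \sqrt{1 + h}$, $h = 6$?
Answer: $- \frac{280}{3} \approx -93.333$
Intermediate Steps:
$c = \sqrt{7}$ ($c = \sqrt{1 + 6} = \sqrt{7} \approx 2.6458$)
$j{\left(s \right)} = \frac{2 s^{2}}{3}$ ($j{\left(s \right)} = \frac{\left(s + s\right) s}{3} = \frac{2 s s}{3} = \frac{2 s^{2}}{3}$)
$j{\left(c \right)} \left(- 5 \left(-1 + 5\right)\right) = \frac{2 \left(\sqrt{7}\right)^{2}}{3} \left(- 5 \left(-1 + 5\right)\right) = \frac{2}{3} \cdot 7 \left(\left(-5\right) 4\right) = \frac{14}{3} \left(-20\right) = - \frac{280}{3}$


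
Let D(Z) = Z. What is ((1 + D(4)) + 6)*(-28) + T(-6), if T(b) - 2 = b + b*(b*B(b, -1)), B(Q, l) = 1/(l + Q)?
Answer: -2220/7 ≈ -317.14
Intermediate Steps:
B(Q, l) = 1/(Q + l)
T(b) = 2 + b + b²/(-1 + b) (T(b) = 2 + (b + b*(b/(b - 1))) = 2 + (b + b*(b/(-1 + b))) = 2 + (b + b²/(-1 + b)) = 2 + b + b²/(-1 + b))
((1 + D(4)) + 6)*(-28) + T(-6) = ((1 + 4) + 6)*(-28) + (-2 - 6 + 2*(-6)²)/(-1 - 6) = (5 + 6)*(-28) + (-2 - 6 + 2*36)/(-7) = 11*(-28) - (-2 - 6 + 72)/7 = -308 - ⅐*64 = -308 - 64/7 = -2220/7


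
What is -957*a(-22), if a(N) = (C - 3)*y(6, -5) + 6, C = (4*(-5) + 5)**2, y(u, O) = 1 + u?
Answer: -1492920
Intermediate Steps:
C = 225 (C = (-20 + 5)**2 = (-15)**2 = 225)
a(N) = 1560 (a(N) = (225 - 3)*(1 + 6) + 6 = 222*7 + 6 = 1554 + 6 = 1560)
-957*a(-22) = -957*1560 = -1492920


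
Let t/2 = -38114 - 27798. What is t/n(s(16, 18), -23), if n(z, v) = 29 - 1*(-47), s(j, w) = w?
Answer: -32956/19 ≈ -1734.5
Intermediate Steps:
n(z, v) = 76 (n(z, v) = 29 + 47 = 76)
t = -131824 (t = 2*(-38114 - 27798) = 2*(-65912) = -131824)
t/n(s(16, 18), -23) = -131824/76 = -131824*1/76 = -32956/19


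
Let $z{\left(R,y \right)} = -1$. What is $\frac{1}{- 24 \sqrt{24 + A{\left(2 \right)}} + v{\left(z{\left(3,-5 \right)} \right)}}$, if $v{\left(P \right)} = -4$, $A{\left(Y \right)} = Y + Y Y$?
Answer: $\frac{1}{4316} - \frac{3 \sqrt{30}}{2158} \approx -0.0073826$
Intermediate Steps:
$A{\left(Y \right)} = Y + Y^{2}$
$\frac{1}{- 24 \sqrt{24 + A{\left(2 \right)}} + v{\left(z{\left(3,-5 \right)} \right)}} = \frac{1}{- 24 \sqrt{24 + 2 \left(1 + 2\right)} - 4} = \frac{1}{- 24 \sqrt{24 + 2 \cdot 3} - 4} = \frac{1}{- 24 \sqrt{24 + 6} - 4} = \frac{1}{- 24 \sqrt{30} - 4} = \frac{1}{-4 - 24 \sqrt{30}}$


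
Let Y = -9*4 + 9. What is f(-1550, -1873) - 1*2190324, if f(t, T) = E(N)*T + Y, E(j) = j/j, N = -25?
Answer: -2192224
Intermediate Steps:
Y = -27 (Y = -36 + 9 = -27)
E(j) = 1
f(t, T) = -27 + T (f(t, T) = 1*T - 27 = T - 27 = -27 + T)
f(-1550, -1873) - 1*2190324 = (-27 - 1873) - 1*2190324 = -1900 - 2190324 = -2192224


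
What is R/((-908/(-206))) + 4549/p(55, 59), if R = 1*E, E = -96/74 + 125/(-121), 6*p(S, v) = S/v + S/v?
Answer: 148772883599/10162790 ≈ 14639.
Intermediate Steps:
p(S, v) = S/(3*v) (p(S, v) = (S/v + S/v)/6 = (2*S/v)/6 = S/(3*v))
E = -10433/4477 (E = -96*1/74 + 125*(-1/121) = -48/37 - 125/121 = -10433/4477 ≈ -2.3304)
R = -10433/4477 (R = 1*(-10433/4477) = -10433/4477 ≈ -2.3304)
R/((-908/(-206))) + 4549/p(55, 59) = -10433/(4477*((-908/(-206)))) + 4549/(((⅓)*55/59)) = -10433/(4477*((-908*(-1/206)))) + 4549/(((⅓)*55*(1/59))) = -10433/(4477*454/103) + 4549/(55/177) = -10433/4477*103/454 + 4549*(177/55) = -1074599/2032558 + 805173/55 = 148772883599/10162790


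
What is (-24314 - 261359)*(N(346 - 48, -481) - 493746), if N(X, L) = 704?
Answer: 140848787266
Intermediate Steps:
(-24314 - 261359)*(N(346 - 48, -481) - 493746) = (-24314 - 261359)*(704 - 493746) = -285673*(-493042) = 140848787266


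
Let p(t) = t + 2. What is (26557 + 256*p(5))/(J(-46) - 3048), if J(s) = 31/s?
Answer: -1304054/140239 ≈ -9.2988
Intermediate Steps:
p(t) = 2 + t
(26557 + 256*p(5))/(J(-46) - 3048) = (26557 + 256*(2 + 5))/(31/(-46) - 3048) = (26557 + 256*7)/(31*(-1/46) - 3048) = (26557 + 1792)/(-31/46 - 3048) = 28349/(-140239/46) = 28349*(-46/140239) = -1304054/140239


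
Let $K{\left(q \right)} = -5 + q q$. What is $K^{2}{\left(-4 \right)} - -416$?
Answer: $537$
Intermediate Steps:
$K{\left(q \right)} = -5 + q^{2}$
$K^{2}{\left(-4 \right)} - -416 = \left(-5 + \left(-4\right)^{2}\right)^{2} - -416 = \left(-5 + 16\right)^{2} + 416 = 11^{2} + 416 = 121 + 416 = 537$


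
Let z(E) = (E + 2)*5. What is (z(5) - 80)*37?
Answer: -1665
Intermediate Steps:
z(E) = 10 + 5*E (z(E) = (2 + E)*5 = 10 + 5*E)
(z(5) - 80)*37 = ((10 + 5*5) - 80)*37 = ((10 + 25) - 80)*37 = (35 - 80)*37 = -45*37 = -1665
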